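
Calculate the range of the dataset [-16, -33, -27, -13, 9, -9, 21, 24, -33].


Maximum value: 24
Minimum value: -33
Range = 24 - (-33) = 57
Final answer: 57


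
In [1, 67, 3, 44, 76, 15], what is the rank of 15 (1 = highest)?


Sort descending: [76, 67, 44, 15, 3, 1]
Find 15 in the sorted list.
15 is at position 4.
Final answer: 4


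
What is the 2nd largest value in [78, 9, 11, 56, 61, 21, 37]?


Sort descending: [78, 61, 56, 37, 21, 11, 9]
The 2nd element (1-indexed) is at index 1.
Value = 61
Final answer: 61


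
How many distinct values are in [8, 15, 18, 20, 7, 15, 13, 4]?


List all unique values:
Distinct values: [4, 7, 8, 13, 15, 18, 20]
Count = 7
Final answer: 7


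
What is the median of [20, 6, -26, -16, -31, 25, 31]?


First, sort the list: [-31, -26, -16, 6, 20, 25, 31]
The list has 7 elements (odd count).
The middle index is 3 (0-based), and the element there is 6.
Final answer: 6


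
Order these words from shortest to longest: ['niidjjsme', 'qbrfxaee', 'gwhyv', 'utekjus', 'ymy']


Compute lengths:
  'niidjjsme' has length 9
  'qbrfxaee' has length 8
  'gwhyv' has length 5
  'utekjus' has length 7
  'ymy' has length 3
Lengths in increasing order: 3 < 5 < 7 < 8 < 9
Listing the words in that order gives the answer.
Final answer: ['ymy', 'gwhyv', 'utekjus', 'qbrfxaee', 'niidjjsme']


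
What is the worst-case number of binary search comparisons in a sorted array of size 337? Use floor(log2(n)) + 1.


Binary search halves the search space each step.
Maximum comparisons = floor(log2(337)) + 1
log2(337) = 8.3966
floor(log2(337)) = 8, so 8 + 1 = 9
Final answer: 9


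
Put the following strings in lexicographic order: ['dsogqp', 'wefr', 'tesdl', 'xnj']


Compare strings character by character (the first differing letter decides):
  'dsogqp' < 'tesdl' since 'd' < 't' at position 1
  'tesdl' < 'wefr' since 't' < 'w' at position 1
  'wefr' < 'xnj' since 'w' < 'x' at position 1
Chaining these comparisons gives the alphabetical order.
Final answer: ['dsogqp', 'tesdl', 'wefr', 'xnj']


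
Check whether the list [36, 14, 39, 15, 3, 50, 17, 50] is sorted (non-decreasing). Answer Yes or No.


Check consecutive pairs:
  36 <= 14? False
  14 <= 39? True
  39 <= 15? False
  15 <= 3? False
  3 <= 50? True
  50 <= 17? False
  17 <= 50? True
4 consecutive pair(s) are out of order, so the list is not sorted.
Final answer: No


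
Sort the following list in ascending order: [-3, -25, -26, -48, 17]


Original list: [-3, -25, -26, -48, 17]
Repeatedly take the smallest remaining element:
  Remaining [-3, -25, -26, -48, 17] -> smallest is -48
  Remaining [-3, -25, -26, 17] -> smallest is -26
  Remaining [-3, -25, 17] -> smallest is -25
  Remaining [-3, 17] -> smallest is -3
  Remaining [17] -> smallest is 17
Collecting the picks in order gives the sorted list.
Final answer: [-48, -26, -25, -3, 17]


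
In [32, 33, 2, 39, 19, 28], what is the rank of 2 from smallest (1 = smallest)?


Sort ascending: [2, 19, 28, 32, 33, 39]
Find 2 in the sorted list.
2 is at position 1 (1-indexed).
Final answer: 1


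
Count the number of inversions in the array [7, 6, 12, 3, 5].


For each element, count the later elements that are smaller than it:
  7 (index 0): smaller elements after it = [6, 3, 5] -> 3
  6 (index 1): smaller elements after it = [3, 5] -> 2
  12 (index 2): smaller elements after it = [3, 5] -> 2
  3 (index 3): smaller elements after it = [] -> 0
Total inversions = 3 + 2 + 2 + 0 = 7
Final answer: 7


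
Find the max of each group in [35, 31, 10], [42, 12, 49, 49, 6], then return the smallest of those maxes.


Find max of each group:
  Group 1: [35, 31, 10] -> max = 35
  Group 2: [42, 12, 49, 49, 6] -> max = 49
Maxes: [35, 49]
Minimum of maxes = 35
Final answer: 35


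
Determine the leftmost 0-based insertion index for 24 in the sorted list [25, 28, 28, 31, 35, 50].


List is sorted: [25, 28, 28, 31, 35, 50]
We need the leftmost position where 24 can be inserted, i.e. the first index whose element is >= 24 (or the end of the list if none is).
Binary search with low=0, high=6 (0-based indices):
  low=0, high=6, mid=3: a[3]=31 >= 24, so high = 3
  low=0, high=3, mid=1: a[1]=28 >= 24, so high = 1
  low=0, high=1, mid=0: a[0]=25 >= 24, so high = 0
Now low = high = 0, so the insertion index is 0.
Final answer: 0


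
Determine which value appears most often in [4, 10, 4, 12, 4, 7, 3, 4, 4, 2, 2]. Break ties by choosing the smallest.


Count the frequency of each value:
  2 appears 2 time(s)
  3 appears 1 time(s)
  4 appears 5 time(s)
  7 appears 1 time(s)
  10 appears 1 time(s)
  12 appears 1 time(s)
Maximum frequency is 5.
Only 4 reaches that frequency, so it is the mode.
Final answer: 4


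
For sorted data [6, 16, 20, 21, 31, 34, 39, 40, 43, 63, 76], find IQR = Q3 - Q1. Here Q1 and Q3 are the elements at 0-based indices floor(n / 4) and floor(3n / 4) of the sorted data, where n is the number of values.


The data has n = 11 elements.
Q1 index = floor(11 / 4) = floor(2.75) = 2; Q3 index = floor(3 * 11 / 4) = floor(8.25) = 8
Q1 = element at index 2 = 20
Q3 = element at index 8 = 43
IQR = 43 - 20 = 23
Final answer: 23


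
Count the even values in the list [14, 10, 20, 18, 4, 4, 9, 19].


Check each element:
  14 is even
  10 is even
  20 is even
  18 is even
  4 is even
  4 is even
  9 is odd
  19 is odd
Evens: [14, 10, 20, 18, 4, 4]
Count of evens = 6
Final answer: 6


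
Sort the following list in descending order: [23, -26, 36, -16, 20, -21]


Original list: [23, -26, 36, -16, 20, -21]
Repeatedly take the largest remaining element:
  Remaining [23, -26, 36, -16, 20, -21] -> largest is 36
  Remaining [23, -26, -16, 20, -21] -> largest is 23
  Remaining [-26, -16, 20, -21] -> largest is 20
  Remaining [-26, -16, -21] -> largest is -16
  Remaining [-26, -21] -> largest is -21
  Remaining [-26] -> largest is -26
Collecting the picks in order gives the descending list.
Final answer: [36, 23, 20, -16, -21, -26]


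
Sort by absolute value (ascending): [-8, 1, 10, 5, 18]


Compute absolute values:
  |-8| = 8
  |1| = 1
  |10| = 10
  |5| = 5
  |18| = 18
Absolute values in increasing order: 1 < 5 < 8 < 10 < 18
Listing the original numbers in that order gives the answer.
Final answer: [1, 5, -8, 10, 18]


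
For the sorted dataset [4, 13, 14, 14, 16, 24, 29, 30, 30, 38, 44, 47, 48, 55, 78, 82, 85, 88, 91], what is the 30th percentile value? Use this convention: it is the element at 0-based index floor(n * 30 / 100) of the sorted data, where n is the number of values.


The dataset has n = 19 elements.
Index = floor(19 * 30 / 100) = floor(570 / 100) = floor(5.7) = 5
Counting from index 0 in the sorted data, the element at index 5 is 24.
Final answer: 24


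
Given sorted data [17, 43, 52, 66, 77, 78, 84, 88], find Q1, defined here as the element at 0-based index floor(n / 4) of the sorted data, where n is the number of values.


The list has n = 8 elements.
Q1 index = floor(8 / 4) = floor(2) = 2
Counting from index 0 in the sorted data, the element at index 2 is 52.
Final answer: 52


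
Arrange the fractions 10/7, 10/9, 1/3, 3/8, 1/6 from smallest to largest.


Convert to decimal for comparison:
  10/7 = 1.4286
  10/9 = 1.1111
  1/3 = 0.3333
  3/8 = 0.375
  1/6 = 0.1667
Decimals in increasing order: 0.1667 < 0.3333 < 0.375 < 1.1111 < 1.4286
Writing each back as its fraction gives the sorted order.
Final answer: 1/6, 1/3, 3/8, 10/9, 10/7


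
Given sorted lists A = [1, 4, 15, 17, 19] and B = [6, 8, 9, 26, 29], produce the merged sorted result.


List A: [1, 4, 15, 17, 19]
List B: [6, 8, 9, 26, 29]
Repeatedly compare the front elements and take the smaller:
  1 vs 6 -> take 1
  4 vs 6 -> take 4
  15 vs 6 -> take 6
  15 vs 8 -> take 8
  15 vs 9 -> take 9
  15 vs 26 -> take 15
  17 vs 26 -> take 17
  19 vs 26 -> take 19
  A is exhausted; append the rest of B: [26, 29]
Final answer: [1, 4, 6, 8, 9, 15, 17, 19, 26, 29]


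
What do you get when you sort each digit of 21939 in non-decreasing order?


The number 21939 has digits: 2, 1, 9, 3, 9
Sorted: 1, 2, 3, 9, 9
Joining the sorted digits gives the result.
Final answer: 12399


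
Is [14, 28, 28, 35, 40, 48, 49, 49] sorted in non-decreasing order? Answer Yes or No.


Check consecutive pairs:
  14 <= 28? True
  28 <= 28? True
  28 <= 35? True
  35 <= 40? True
  40 <= 48? True
  48 <= 49? True
  49 <= 49? True
Every consecutive pair is in order, so the list is non-decreasing.
Final answer: Yes


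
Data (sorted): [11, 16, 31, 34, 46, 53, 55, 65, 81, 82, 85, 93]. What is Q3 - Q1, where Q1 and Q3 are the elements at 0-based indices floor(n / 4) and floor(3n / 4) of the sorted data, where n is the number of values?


The data has n = 12 elements.
Q1 index = floor(12 / 4) = floor(3) = 3; Q3 index = floor(3 * 12 / 4) = floor(9) = 9
Q1 = element at index 3 = 34
Q3 = element at index 9 = 82
IQR = 82 - 34 = 48
Final answer: 48


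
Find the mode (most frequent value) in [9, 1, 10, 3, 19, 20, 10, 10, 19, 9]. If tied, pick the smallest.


Count the frequency of each value:
  1 appears 1 time(s)
  3 appears 1 time(s)
  9 appears 2 time(s)
  10 appears 3 time(s)
  19 appears 2 time(s)
  20 appears 1 time(s)
Maximum frequency is 3.
Only 10 reaches that frequency, so it is the mode.
Final answer: 10


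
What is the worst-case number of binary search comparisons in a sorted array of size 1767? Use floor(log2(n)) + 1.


Binary search halves the search space each step.
Maximum comparisons = floor(log2(1767)) + 1
log2(1767) = 10.7871
floor(log2(1767)) = 10, so 10 + 1 = 11
Final answer: 11


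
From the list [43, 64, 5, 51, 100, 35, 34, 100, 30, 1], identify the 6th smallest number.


Sort ascending: [1, 5, 30, 34, 35, 43, 51, 64, 100, 100]
The 6th element (1-indexed) is at index 5.
Value = 43
Final answer: 43


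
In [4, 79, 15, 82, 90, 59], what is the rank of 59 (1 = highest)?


Sort descending: [90, 82, 79, 59, 15, 4]
Find 59 in the sorted list.
59 is at position 4.
Final answer: 4


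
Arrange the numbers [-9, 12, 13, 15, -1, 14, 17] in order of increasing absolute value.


Compute absolute values:
  |-9| = 9
  |12| = 12
  |13| = 13
  |15| = 15
  |-1| = 1
  |14| = 14
  |17| = 17
Absolute values in increasing order: 1 < 9 < 12 < 13 < 14 < 15 < 17
Listing the original numbers in that order gives the answer.
Final answer: [-1, -9, 12, 13, 14, 15, 17]


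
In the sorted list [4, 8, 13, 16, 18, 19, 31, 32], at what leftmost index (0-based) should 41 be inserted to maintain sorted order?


List is sorted: [4, 8, 13, 16, 18, 19, 31, 32]
We need the leftmost position where 41 can be inserted, i.e. the first index whose element is >= 41 (or the end of the list if none is).
Binary search with low=0, high=8 (0-based indices):
  low=0, high=8, mid=4: a[4]=18 < 41, so low = 5
  low=5, high=8, mid=6: a[6]=31 < 41, so low = 7
  low=7, high=8, mid=7: a[7]=32 < 41, so low = 8
Now low = high = 8, so the insertion index is 8.
Final answer: 8


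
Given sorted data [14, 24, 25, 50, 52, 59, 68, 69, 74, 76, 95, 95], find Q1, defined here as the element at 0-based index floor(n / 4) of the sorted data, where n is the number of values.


The list has n = 12 elements.
Q1 index = floor(12 / 4) = floor(3) = 3
Counting from index 0 in the sorted data, the element at index 3 is 50.
Final answer: 50


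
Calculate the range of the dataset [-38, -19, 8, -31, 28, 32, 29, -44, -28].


Maximum value: 32
Minimum value: -44
Range = 32 - (-44) = 76
Final answer: 76


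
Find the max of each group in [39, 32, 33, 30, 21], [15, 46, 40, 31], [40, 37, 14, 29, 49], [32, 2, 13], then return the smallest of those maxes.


Find max of each group:
  Group 1: [39, 32, 33, 30, 21] -> max = 39
  Group 2: [15, 46, 40, 31] -> max = 46
  Group 3: [40, 37, 14, 29, 49] -> max = 49
  Group 4: [32, 2, 13] -> max = 32
Maxes: [39, 46, 49, 32]
Minimum of maxes = 32
Final answer: 32


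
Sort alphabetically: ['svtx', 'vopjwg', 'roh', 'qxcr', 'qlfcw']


Compare strings character by character (the first differing letter decides):
  'qlfcw' < 'qxcr' since 'l' < 'x' at position 2
  'qxcr' < 'roh' since 'q' < 'r' at position 1
  'roh' < 'svtx' since 'r' < 's' at position 1
  'svtx' < 'vopjwg' since 's' < 'v' at position 1
Chaining these comparisons gives the alphabetical order.
Final answer: ['qlfcw', 'qxcr', 'roh', 'svtx', 'vopjwg']


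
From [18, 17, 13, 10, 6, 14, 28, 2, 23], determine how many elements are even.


Check each element:
  18 is even
  17 is odd
  13 is odd
  10 is even
  6 is even
  14 is even
  28 is even
  2 is even
  23 is odd
Evens: [18, 10, 6, 14, 28, 2]
Count of evens = 6
Final answer: 6


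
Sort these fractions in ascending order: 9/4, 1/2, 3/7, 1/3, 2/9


Convert to decimal for comparison:
  9/4 = 2.25
  1/2 = 0.5
  3/7 = 0.4286
  1/3 = 0.3333
  2/9 = 0.2222
Decimals in increasing order: 0.2222 < 0.3333 < 0.4286 < 0.5 < 2.25
Writing each back as its fraction gives the sorted order.
Final answer: 2/9, 1/3, 3/7, 1/2, 9/4


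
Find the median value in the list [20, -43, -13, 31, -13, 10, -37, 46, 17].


First, sort the list: [-43, -37, -13, -13, 10, 17, 20, 31, 46]
The list has 9 elements (odd count).
The middle index is 4 (0-based), and the element there is 10.
Final answer: 10


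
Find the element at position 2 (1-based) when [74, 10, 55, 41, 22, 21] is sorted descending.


Sort descending: [74, 55, 41, 22, 21, 10]
The 2nd element (1-indexed) is at index 1.
Value = 55
Final answer: 55


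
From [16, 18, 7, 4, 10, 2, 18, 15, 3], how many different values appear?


List all unique values:
Distinct values: [2, 3, 4, 7, 10, 15, 16, 18]
Count = 8
Final answer: 8


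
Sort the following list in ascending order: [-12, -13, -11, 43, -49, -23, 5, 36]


Original list: [-12, -13, -11, 43, -49, -23, 5, 36]
Repeatedly take the smallest remaining element:
  Remaining [-12, -13, -11, 43, -49, -23, 5, 36] -> smallest is -49
  Remaining [-12, -13, -11, 43, -23, 5, 36] -> smallest is -23
  Remaining [-12, -13, -11, 43, 5, 36] -> smallest is -13
  Remaining [-12, -11, 43, 5, 36] -> smallest is -12
  Remaining [-11, 43, 5, 36] -> smallest is -11
  Remaining [43, 5, 36] -> smallest is 5
  Remaining [43, 36] -> smallest is 36
  Remaining [43] -> smallest is 43
Collecting the picks in order gives the sorted list.
Final answer: [-49, -23, -13, -12, -11, 5, 36, 43]


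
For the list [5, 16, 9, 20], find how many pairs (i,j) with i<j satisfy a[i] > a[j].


For each element, count the later elements that are smaller than it:
  5 (index 0): smaller elements after it = [] -> 0
  16 (index 1): smaller elements after it = [9] -> 1
  9 (index 2): smaller elements after it = [] -> 0
Total inversions = 0 + 1 + 0 = 1
Final answer: 1


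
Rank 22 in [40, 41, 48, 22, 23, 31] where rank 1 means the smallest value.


Sort ascending: [22, 23, 31, 40, 41, 48]
Find 22 in the sorted list.
22 is at position 1 (1-indexed).
Final answer: 1


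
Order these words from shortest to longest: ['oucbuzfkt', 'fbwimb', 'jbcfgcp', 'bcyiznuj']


Compute lengths:
  'oucbuzfkt' has length 9
  'fbwimb' has length 6
  'jbcfgcp' has length 7
  'bcyiznuj' has length 8
Lengths in increasing order: 6 < 7 < 8 < 9
Listing the words in that order gives the answer.
Final answer: ['fbwimb', 'jbcfgcp', 'bcyiznuj', 'oucbuzfkt']


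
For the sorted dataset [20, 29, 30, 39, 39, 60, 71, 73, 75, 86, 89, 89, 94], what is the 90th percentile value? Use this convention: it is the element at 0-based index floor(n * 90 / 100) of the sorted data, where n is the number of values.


The dataset has n = 13 elements.
Index = floor(13 * 90 / 100) = floor(1170 / 100) = floor(11.7) = 11
Counting from index 0 in the sorted data, the element at index 11 is 89.
Final answer: 89


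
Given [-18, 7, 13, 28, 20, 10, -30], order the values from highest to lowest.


Original list: [-18, 7, 13, 28, 20, 10, -30]
Repeatedly take the largest remaining element:
  Remaining [-18, 7, 13, 28, 20, 10, -30] -> largest is 28
  Remaining [-18, 7, 13, 20, 10, -30] -> largest is 20
  Remaining [-18, 7, 13, 10, -30] -> largest is 13
  Remaining [-18, 7, 10, -30] -> largest is 10
  Remaining [-18, 7, -30] -> largest is 7
  Remaining [-18, -30] -> largest is -18
  Remaining [-30] -> largest is -30
Collecting the picks in order gives the descending list.
Final answer: [28, 20, 13, 10, 7, -18, -30]


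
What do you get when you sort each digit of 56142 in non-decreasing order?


The number 56142 has digits: 5, 6, 1, 4, 2
Sorted: 1, 2, 4, 5, 6
Joining the sorted digits gives the result.
Final answer: 12456


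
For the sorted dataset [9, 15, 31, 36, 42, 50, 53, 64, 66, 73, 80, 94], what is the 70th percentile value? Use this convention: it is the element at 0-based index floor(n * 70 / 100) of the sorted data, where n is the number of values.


The dataset has n = 12 elements.
Index = floor(12 * 70 / 100) = floor(840 / 100) = floor(8.4) = 8
Counting from index 0 in the sorted data, the element at index 8 is 66.
Final answer: 66


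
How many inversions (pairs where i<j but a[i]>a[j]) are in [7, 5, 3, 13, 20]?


For each element, count the later elements that are smaller than it:
  7 (index 0): smaller elements after it = [5, 3] -> 2
  5 (index 1): smaller elements after it = [3] -> 1
  3 (index 2): smaller elements after it = [] -> 0
  13 (index 3): smaller elements after it = [] -> 0
Total inversions = 2 + 1 + 0 + 0 = 3
Final answer: 3


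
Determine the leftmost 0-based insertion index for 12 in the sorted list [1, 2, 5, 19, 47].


List is sorted: [1, 2, 5, 19, 47]
We need the leftmost position where 12 can be inserted, i.e. the first index whose element is >= 12 (or the end of the list if none is).
Binary search with low=0, high=5 (0-based indices):
  low=0, high=5, mid=2: a[2]=5 < 12, so low = 3
  low=3, high=5, mid=4: a[4]=47 >= 12, so high = 4
  low=3, high=4, mid=3: a[3]=19 >= 12, so high = 3
Now low = high = 3, so the insertion index is 3.
Final answer: 3


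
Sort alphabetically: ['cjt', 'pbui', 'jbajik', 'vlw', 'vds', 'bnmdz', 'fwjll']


Compare strings character by character (the first differing letter decides):
  'bnmdz' < 'cjt' since 'b' < 'c' at position 1
  'cjt' < 'fwjll' since 'c' < 'f' at position 1
  'fwjll' < 'jbajik' since 'f' < 'j' at position 1
  'jbajik' < 'pbui' since 'j' < 'p' at position 1
  'pbui' < 'vds' since 'p' < 'v' at position 1
  'vds' < 'vlw' since 'd' < 'l' at position 2
Chaining these comparisons gives the alphabetical order.
Final answer: ['bnmdz', 'cjt', 'fwjll', 'jbajik', 'pbui', 'vds', 'vlw']


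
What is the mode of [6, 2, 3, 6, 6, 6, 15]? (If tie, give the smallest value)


Count the frequency of each value:
  2 appears 1 time(s)
  3 appears 1 time(s)
  6 appears 4 time(s)
  15 appears 1 time(s)
Maximum frequency is 4.
Only 6 reaches that frequency, so it is the mode.
Final answer: 6


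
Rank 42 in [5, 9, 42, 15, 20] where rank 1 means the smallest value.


Sort ascending: [5, 9, 15, 20, 42]
Find 42 in the sorted list.
42 is at position 5 (1-indexed).
Final answer: 5


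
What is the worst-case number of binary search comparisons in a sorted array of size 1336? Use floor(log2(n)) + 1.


Binary search halves the search space each step.
Maximum comparisons = floor(log2(1336)) + 1
log2(1336) = 10.3837
floor(log2(1336)) = 10, so 10 + 1 = 11
Final answer: 11


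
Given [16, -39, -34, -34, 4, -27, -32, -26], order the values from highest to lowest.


Original list: [16, -39, -34, -34, 4, -27, -32, -26]
Repeatedly take the largest remaining element:
  Remaining [16, -39, -34, -34, 4, -27, -32, -26] -> largest is 16
  Remaining [-39, -34, -34, 4, -27, -32, -26] -> largest is 4
  Remaining [-39, -34, -34, -27, -32, -26] -> largest is -26
  Remaining [-39, -34, -34, -27, -32] -> largest is -27
  Remaining [-39, -34, -34, -32] -> largest is -32
  Remaining [-39, -34, -34] -> largest is -34
  Remaining [-39, -34] -> largest is -34
  Remaining [-39] -> largest is -39
Collecting the picks in order gives the descending list.
Final answer: [16, 4, -26, -27, -32, -34, -34, -39]


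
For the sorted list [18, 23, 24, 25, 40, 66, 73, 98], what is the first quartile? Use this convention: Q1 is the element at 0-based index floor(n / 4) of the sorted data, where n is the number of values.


The list has n = 8 elements.
Q1 index = floor(8 / 4) = floor(2) = 2
Counting from index 0 in the sorted data, the element at index 2 is 24.
Final answer: 24


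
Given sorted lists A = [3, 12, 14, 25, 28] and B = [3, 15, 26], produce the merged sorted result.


List A: [3, 12, 14, 25, 28]
List B: [3, 15, 26]
Repeatedly compare the front elements and take the smaller:
  3 vs 3 -> take 3
  12 vs 3 -> take 3
  12 vs 15 -> take 12
  14 vs 15 -> take 14
  25 vs 15 -> take 15
  25 vs 26 -> take 25
  28 vs 26 -> take 26
  B is exhausted; append the rest of A: [28]
Final answer: [3, 3, 12, 14, 15, 25, 26, 28]


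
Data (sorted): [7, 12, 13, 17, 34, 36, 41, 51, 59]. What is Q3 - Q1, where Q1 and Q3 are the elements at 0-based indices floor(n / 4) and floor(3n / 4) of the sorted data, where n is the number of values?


The data has n = 9 elements.
Q1 index = floor(9 / 4) = floor(2.25) = 2; Q3 index = floor(3 * 9 / 4) = floor(6.75) = 6
Q1 = element at index 2 = 13
Q3 = element at index 6 = 41
IQR = 41 - 13 = 28
Final answer: 28


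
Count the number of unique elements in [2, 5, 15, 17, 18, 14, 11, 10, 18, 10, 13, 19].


List all unique values:
Distinct values: [2, 5, 10, 11, 13, 14, 15, 17, 18, 19]
Count = 10
Final answer: 10


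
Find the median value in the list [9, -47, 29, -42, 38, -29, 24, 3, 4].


First, sort the list: [-47, -42, -29, 3, 4, 9, 24, 29, 38]
The list has 9 elements (odd count).
The middle index is 4 (0-based), and the element there is 4.
Final answer: 4


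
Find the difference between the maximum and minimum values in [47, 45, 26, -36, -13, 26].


Maximum value: 47
Minimum value: -36
Range = 47 - (-36) = 83
Final answer: 83


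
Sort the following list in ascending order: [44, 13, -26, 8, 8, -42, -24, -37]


Original list: [44, 13, -26, 8, 8, -42, -24, -37]
Repeatedly take the smallest remaining element:
  Remaining [44, 13, -26, 8, 8, -42, -24, -37] -> smallest is -42
  Remaining [44, 13, -26, 8, 8, -24, -37] -> smallest is -37
  Remaining [44, 13, -26, 8, 8, -24] -> smallest is -26
  Remaining [44, 13, 8, 8, -24] -> smallest is -24
  Remaining [44, 13, 8, 8] -> smallest is 8
  Remaining [44, 13, 8] -> smallest is 8
  Remaining [44, 13] -> smallest is 13
  Remaining [44] -> smallest is 44
Collecting the picks in order gives the sorted list.
Final answer: [-42, -37, -26, -24, 8, 8, 13, 44]


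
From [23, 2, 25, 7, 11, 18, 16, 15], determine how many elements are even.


Check each element:
  23 is odd
  2 is even
  25 is odd
  7 is odd
  11 is odd
  18 is even
  16 is even
  15 is odd
Evens: [2, 18, 16]
Count of evens = 3
Final answer: 3


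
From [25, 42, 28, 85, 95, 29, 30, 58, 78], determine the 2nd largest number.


Sort descending: [95, 85, 78, 58, 42, 30, 29, 28, 25]
The 2nd element (1-indexed) is at index 1.
Value = 85
Final answer: 85


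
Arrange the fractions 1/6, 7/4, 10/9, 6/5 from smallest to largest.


Convert to decimal for comparison:
  1/6 = 0.1667
  7/4 = 1.75
  10/9 = 1.1111
  6/5 = 1.2
Decimals in increasing order: 0.1667 < 1.1111 < 1.2 < 1.75
Writing each back as its fraction gives the sorted order.
Final answer: 1/6, 10/9, 6/5, 7/4


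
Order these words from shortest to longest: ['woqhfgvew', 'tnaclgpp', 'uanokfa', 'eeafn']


Compute lengths:
  'woqhfgvew' has length 9
  'tnaclgpp' has length 8
  'uanokfa' has length 7
  'eeafn' has length 5
Lengths in increasing order: 5 < 7 < 8 < 9
Listing the words in that order gives the answer.
Final answer: ['eeafn', 'uanokfa', 'tnaclgpp', 'woqhfgvew']


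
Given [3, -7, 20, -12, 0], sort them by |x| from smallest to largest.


Compute absolute values:
  |3| = 3
  |-7| = 7
  |20| = 20
  |-12| = 12
  |0| = 0
Absolute values in increasing order: 0 < 3 < 7 < 12 < 20
Listing the original numbers in that order gives the answer.
Final answer: [0, 3, -7, -12, 20]


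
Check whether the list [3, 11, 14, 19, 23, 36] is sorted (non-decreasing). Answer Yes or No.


Check consecutive pairs:
  3 <= 11? True
  11 <= 14? True
  14 <= 19? True
  19 <= 23? True
  23 <= 36? True
Every consecutive pair is in order, so the list is non-decreasing.
Final answer: Yes


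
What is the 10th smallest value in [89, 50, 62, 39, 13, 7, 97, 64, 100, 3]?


Sort ascending: [3, 7, 13, 39, 50, 62, 64, 89, 97, 100]
The 10th element (1-indexed) is at index 9.
Value = 100
Final answer: 100


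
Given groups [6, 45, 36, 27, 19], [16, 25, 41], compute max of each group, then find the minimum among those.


Find max of each group:
  Group 1: [6, 45, 36, 27, 19] -> max = 45
  Group 2: [16, 25, 41] -> max = 41
Maxes: [45, 41]
Minimum of maxes = 41
Final answer: 41


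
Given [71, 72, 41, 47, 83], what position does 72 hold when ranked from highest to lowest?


Sort descending: [83, 72, 71, 47, 41]
Find 72 in the sorted list.
72 is at position 2.
Final answer: 2


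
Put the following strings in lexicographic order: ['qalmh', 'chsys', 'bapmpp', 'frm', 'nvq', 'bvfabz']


Compare strings character by character (the first differing letter decides):
  'bapmpp' < 'bvfabz' since 'a' < 'v' at position 2
  'bvfabz' < 'chsys' since 'b' < 'c' at position 1
  'chsys' < 'frm' since 'c' < 'f' at position 1
  'frm' < 'nvq' since 'f' < 'n' at position 1
  'nvq' < 'qalmh' since 'n' < 'q' at position 1
Chaining these comparisons gives the alphabetical order.
Final answer: ['bapmpp', 'bvfabz', 'chsys', 'frm', 'nvq', 'qalmh']


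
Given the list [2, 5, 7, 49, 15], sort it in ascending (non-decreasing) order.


Original list: [2, 5, 7, 49, 15]
Repeatedly take the smallest remaining element:
  Remaining [2, 5, 7, 49, 15] -> smallest is 2
  Remaining [5, 7, 49, 15] -> smallest is 5
  Remaining [7, 49, 15] -> smallest is 7
  Remaining [49, 15] -> smallest is 15
  Remaining [49] -> smallest is 49
Collecting the picks in order gives the sorted list.
Final answer: [2, 5, 7, 15, 49]


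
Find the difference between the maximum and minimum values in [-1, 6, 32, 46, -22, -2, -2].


Maximum value: 46
Minimum value: -22
Range = 46 - (-22) = 68
Final answer: 68


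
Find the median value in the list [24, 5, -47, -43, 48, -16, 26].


First, sort the list: [-47, -43, -16, 5, 24, 26, 48]
The list has 7 elements (odd count).
The middle index is 3 (0-based), and the element there is 5.
Final answer: 5


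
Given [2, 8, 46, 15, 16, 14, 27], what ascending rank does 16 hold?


Sort ascending: [2, 8, 14, 15, 16, 27, 46]
Find 16 in the sorted list.
16 is at position 5 (1-indexed).
Final answer: 5


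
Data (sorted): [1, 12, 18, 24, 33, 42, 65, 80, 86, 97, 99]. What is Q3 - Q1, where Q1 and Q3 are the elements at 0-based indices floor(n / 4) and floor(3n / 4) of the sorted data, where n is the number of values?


The data has n = 11 elements.
Q1 index = floor(11 / 4) = floor(2.75) = 2; Q3 index = floor(3 * 11 / 4) = floor(8.25) = 8
Q1 = element at index 2 = 18
Q3 = element at index 8 = 86
IQR = 86 - 18 = 68
Final answer: 68


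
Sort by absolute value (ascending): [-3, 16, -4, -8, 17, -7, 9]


Compute absolute values:
  |-3| = 3
  |16| = 16
  |-4| = 4
  |-8| = 8
  |17| = 17
  |-7| = 7
  |9| = 9
Absolute values in increasing order: 3 < 4 < 7 < 8 < 9 < 16 < 17
Listing the original numbers in that order gives the answer.
Final answer: [-3, -4, -7, -8, 9, 16, 17]


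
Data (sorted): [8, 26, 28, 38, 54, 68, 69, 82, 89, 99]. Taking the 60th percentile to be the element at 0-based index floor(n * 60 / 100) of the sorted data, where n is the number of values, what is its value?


The dataset has n = 10 elements.
Index = floor(10 * 60 / 100) = floor(600 / 100) = floor(6) = 6
Counting from index 0 in the sorted data, the element at index 6 is 69.
Final answer: 69


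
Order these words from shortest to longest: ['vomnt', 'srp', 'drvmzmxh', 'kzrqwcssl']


Compute lengths:
  'vomnt' has length 5
  'srp' has length 3
  'drvmzmxh' has length 8
  'kzrqwcssl' has length 9
Lengths in increasing order: 3 < 5 < 8 < 9
Listing the words in that order gives the answer.
Final answer: ['srp', 'vomnt', 'drvmzmxh', 'kzrqwcssl']


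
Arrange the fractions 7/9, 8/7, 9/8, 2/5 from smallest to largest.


Convert to decimal for comparison:
  7/9 = 0.7778
  8/7 = 1.1429
  9/8 = 1.125
  2/5 = 0.4
Decimals in increasing order: 0.4 < 0.7778 < 1.125 < 1.1429
Writing each back as its fraction gives the sorted order.
Final answer: 2/5, 7/9, 9/8, 8/7


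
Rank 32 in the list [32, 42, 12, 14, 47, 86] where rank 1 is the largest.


Sort descending: [86, 47, 42, 32, 14, 12]
Find 32 in the sorted list.
32 is at position 4.
Final answer: 4


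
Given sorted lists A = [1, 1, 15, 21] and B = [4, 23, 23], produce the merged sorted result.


List A: [1, 1, 15, 21]
List B: [4, 23, 23]
Repeatedly compare the front elements and take the smaller:
  1 vs 4 -> take 1
  1 vs 4 -> take 1
  15 vs 4 -> take 4
  15 vs 23 -> take 15
  21 vs 23 -> take 21
  A is exhausted; append the rest of B: [23, 23]
Final answer: [1, 1, 4, 15, 21, 23, 23]


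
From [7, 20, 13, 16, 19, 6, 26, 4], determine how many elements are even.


Check each element:
  7 is odd
  20 is even
  13 is odd
  16 is even
  19 is odd
  6 is even
  26 is even
  4 is even
Evens: [20, 16, 6, 26, 4]
Count of evens = 5
Final answer: 5


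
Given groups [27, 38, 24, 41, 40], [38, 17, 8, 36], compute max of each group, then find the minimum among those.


Find max of each group:
  Group 1: [27, 38, 24, 41, 40] -> max = 41
  Group 2: [38, 17, 8, 36] -> max = 38
Maxes: [41, 38]
Minimum of maxes = 38
Final answer: 38


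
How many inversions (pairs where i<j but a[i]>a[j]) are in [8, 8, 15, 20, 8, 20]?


For each element, count the later elements that are smaller than it:
  8 (index 0): smaller elements after it = [] -> 0
  8 (index 1): smaller elements after it = [] -> 0
  15 (index 2): smaller elements after it = [8] -> 1
  20 (index 3): smaller elements after it = [8] -> 1
  8 (index 4): smaller elements after it = [] -> 0
Total inversions = 0 + 0 + 1 + 1 + 0 = 2
Final answer: 2


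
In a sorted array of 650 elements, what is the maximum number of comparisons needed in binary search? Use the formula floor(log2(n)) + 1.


Binary search halves the search space each step.
Maximum comparisons = floor(log2(650)) + 1
log2(650) = 9.3443
floor(log2(650)) = 9, so 9 + 1 = 10
Final answer: 10


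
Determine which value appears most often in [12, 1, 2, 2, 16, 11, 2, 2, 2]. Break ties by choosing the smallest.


Count the frequency of each value:
  1 appears 1 time(s)
  2 appears 5 time(s)
  11 appears 1 time(s)
  12 appears 1 time(s)
  16 appears 1 time(s)
Maximum frequency is 5.
Only 2 reaches that frequency, so it is the mode.
Final answer: 2


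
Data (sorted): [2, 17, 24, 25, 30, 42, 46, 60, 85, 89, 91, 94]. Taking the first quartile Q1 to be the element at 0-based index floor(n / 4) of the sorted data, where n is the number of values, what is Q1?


The list has n = 12 elements.
Q1 index = floor(12 / 4) = floor(3) = 3
Counting from index 0 in the sorted data, the element at index 3 is 25.
Final answer: 25


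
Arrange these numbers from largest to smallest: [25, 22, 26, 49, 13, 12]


Original list: [25, 22, 26, 49, 13, 12]
Repeatedly take the largest remaining element:
  Remaining [25, 22, 26, 49, 13, 12] -> largest is 49
  Remaining [25, 22, 26, 13, 12] -> largest is 26
  Remaining [25, 22, 13, 12] -> largest is 25
  Remaining [22, 13, 12] -> largest is 22
  Remaining [13, 12] -> largest is 13
  Remaining [12] -> largest is 12
Collecting the picks in order gives the descending list.
Final answer: [49, 26, 25, 22, 13, 12]


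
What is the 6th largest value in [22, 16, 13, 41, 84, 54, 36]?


Sort descending: [84, 54, 41, 36, 22, 16, 13]
The 6th element (1-indexed) is at index 5.
Value = 16
Final answer: 16


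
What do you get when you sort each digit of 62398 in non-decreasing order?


The number 62398 has digits: 6, 2, 3, 9, 8
Sorted: 2, 3, 6, 8, 9
Joining the sorted digits gives the result.
Final answer: 23689


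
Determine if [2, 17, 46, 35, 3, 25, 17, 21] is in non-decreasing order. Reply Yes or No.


Check consecutive pairs:
  2 <= 17? True
  17 <= 46? True
  46 <= 35? False
  35 <= 3? False
  3 <= 25? True
  25 <= 17? False
  17 <= 21? True
3 consecutive pair(s) are out of order, so the list is not sorted.
Final answer: No


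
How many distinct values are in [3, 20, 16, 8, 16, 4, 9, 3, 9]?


List all unique values:
Distinct values: [3, 4, 8, 9, 16, 20]
Count = 6
Final answer: 6


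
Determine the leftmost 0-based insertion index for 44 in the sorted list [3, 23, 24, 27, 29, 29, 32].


List is sorted: [3, 23, 24, 27, 29, 29, 32]
We need the leftmost position where 44 can be inserted, i.e. the first index whose element is >= 44 (or the end of the list if none is).
Binary search with low=0, high=7 (0-based indices):
  low=0, high=7, mid=3: a[3]=27 < 44, so low = 4
  low=4, high=7, mid=5: a[5]=29 < 44, so low = 6
  low=6, high=7, mid=6: a[6]=32 < 44, so low = 7
Now low = high = 7, so the insertion index is 7.
Final answer: 7


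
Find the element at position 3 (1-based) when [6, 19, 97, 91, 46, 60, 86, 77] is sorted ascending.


Sort ascending: [6, 19, 46, 60, 77, 86, 91, 97]
The 3rd element (1-indexed) is at index 2.
Value = 46
Final answer: 46


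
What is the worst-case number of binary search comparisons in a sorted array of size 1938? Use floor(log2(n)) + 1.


Binary search halves the search space each step.
Maximum comparisons = floor(log2(1938)) + 1
log2(1938) = 10.9204
floor(log2(1938)) = 10, so 10 + 1 = 11
Final answer: 11


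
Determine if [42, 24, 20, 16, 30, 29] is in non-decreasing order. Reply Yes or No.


Check consecutive pairs:
  42 <= 24? False
  24 <= 20? False
  20 <= 16? False
  16 <= 30? True
  30 <= 29? False
4 consecutive pair(s) are out of order, so the list is not sorted.
Final answer: No


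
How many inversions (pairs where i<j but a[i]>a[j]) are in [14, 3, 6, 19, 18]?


For each element, count the later elements that are smaller than it:
  14 (index 0): smaller elements after it = [3, 6] -> 2
  3 (index 1): smaller elements after it = [] -> 0
  6 (index 2): smaller elements after it = [] -> 0
  19 (index 3): smaller elements after it = [18] -> 1
Total inversions = 2 + 0 + 0 + 1 = 3
Final answer: 3


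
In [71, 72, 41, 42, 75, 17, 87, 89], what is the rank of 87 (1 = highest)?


Sort descending: [89, 87, 75, 72, 71, 42, 41, 17]
Find 87 in the sorted list.
87 is at position 2.
Final answer: 2


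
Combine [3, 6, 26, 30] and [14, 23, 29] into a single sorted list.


List A: [3, 6, 26, 30]
List B: [14, 23, 29]
Repeatedly compare the front elements and take the smaller:
  3 vs 14 -> take 3
  6 vs 14 -> take 6
  26 vs 14 -> take 14
  26 vs 23 -> take 23
  26 vs 29 -> take 26
  30 vs 29 -> take 29
  B is exhausted; append the rest of A: [30]
Final answer: [3, 6, 14, 23, 26, 29, 30]


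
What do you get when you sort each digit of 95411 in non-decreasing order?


The number 95411 has digits: 9, 5, 4, 1, 1
Sorted: 1, 1, 4, 5, 9
Joining the sorted digits gives the result.
Final answer: 11459


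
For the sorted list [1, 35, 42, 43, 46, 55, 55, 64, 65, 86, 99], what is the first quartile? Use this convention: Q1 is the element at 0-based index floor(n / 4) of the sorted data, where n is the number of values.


The list has n = 11 elements.
Q1 index = floor(11 / 4) = floor(2.75) = 2
Counting from index 0 in the sorted data, the element at index 2 is 42.
Final answer: 42


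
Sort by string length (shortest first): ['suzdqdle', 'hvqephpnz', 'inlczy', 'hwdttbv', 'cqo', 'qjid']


Compute lengths:
  'suzdqdle' has length 8
  'hvqephpnz' has length 9
  'inlczy' has length 6
  'hwdttbv' has length 7
  'cqo' has length 3
  'qjid' has length 4
Lengths in increasing order: 3 < 4 < 6 < 7 < 8 < 9
Listing the words in that order gives the answer.
Final answer: ['cqo', 'qjid', 'inlczy', 'hwdttbv', 'suzdqdle', 'hvqephpnz']


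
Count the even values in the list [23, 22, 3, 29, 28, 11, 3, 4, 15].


Check each element:
  23 is odd
  22 is even
  3 is odd
  29 is odd
  28 is even
  11 is odd
  3 is odd
  4 is even
  15 is odd
Evens: [22, 28, 4]
Count of evens = 3
Final answer: 3


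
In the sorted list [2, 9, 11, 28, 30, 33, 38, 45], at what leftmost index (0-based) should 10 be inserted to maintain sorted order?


List is sorted: [2, 9, 11, 28, 30, 33, 38, 45]
We need the leftmost position where 10 can be inserted, i.e. the first index whose element is >= 10 (or the end of the list if none is).
Binary search with low=0, high=8 (0-based indices):
  low=0, high=8, mid=4: a[4]=30 >= 10, so high = 4
  low=0, high=4, mid=2: a[2]=11 >= 10, so high = 2
  low=0, high=2, mid=1: a[1]=9 < 10, so low = 2
Now low = high = 2, so the insertion index is 2.
Final answer: 2


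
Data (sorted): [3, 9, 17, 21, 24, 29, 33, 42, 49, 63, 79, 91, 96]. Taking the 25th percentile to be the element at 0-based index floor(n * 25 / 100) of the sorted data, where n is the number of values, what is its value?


The dataset has n = 13 elements.
Index = floor(13 * 25 / 100) = floor(325 / 100) = floor(3.25) = 3
Counting from index 0 in the sorted data, the element at index 3 is 21.
Final answer: 21


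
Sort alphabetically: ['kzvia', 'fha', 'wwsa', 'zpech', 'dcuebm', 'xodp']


Compare strings character by character (the first differing letter decides):
  'dcuebm' < 'fha' since 'd' < 'f' at position 1
  'fha' < 'kzvia' since 'f' < 'k' at position 1
  'kzvia' < 'wwsa' since 'k' < 'w' at position 1
  'wwsa' < 'xodp' since 'w' < 'x' at position 1
  'xodp' < 'zpech' since 'x' < 'z' at position 1
Chaining these comparisons gives the alphabetical order.
Final answer: ['dcuebm', 'fha', 'kzvia', 'wwsa', 'xodp', 'zpech']


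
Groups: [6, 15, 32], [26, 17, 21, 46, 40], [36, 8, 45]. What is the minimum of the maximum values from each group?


Find max of each group:
  Group 1: [6, 15, 32] -> max = 32
  Group 2: [26, 17, 21, 46, 40] -> max = 46
  Group 3: [36, 8, 45] -> max = 45
Maxes: [32, 46, 45]
Minimum of maxes = 32
Final answer: 32


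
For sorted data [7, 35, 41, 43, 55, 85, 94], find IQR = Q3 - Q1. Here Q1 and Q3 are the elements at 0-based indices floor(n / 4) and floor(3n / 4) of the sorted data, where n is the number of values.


The data has n = 7 elements.
Q1 index = floor(7 / 4) = floor(1.75) = 1; Q3 index = floor(3 * 7 / 4) = floor(5.25) = 5
Q1 = element at index 1 = 35
Q3 = element at index 5 = 85
IQR = 85 - 35 = 50
Final answer: 50


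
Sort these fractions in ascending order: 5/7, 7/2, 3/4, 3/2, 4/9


Convert to decimal for comparison:
  5/7 = 0.7143
  7/2 = 3.5
  3/4 = 0.75
  3/2 = 1.5
  4/9 = 0.4444
Decimals in increasing order: 0.4444 < 0.7143 < 0.75 < 1.5 < 3.5
Writing each back as its fraction gives the sorted order.
Final answer: 4/9, 5/7, 3/4, 3/2, 7/2


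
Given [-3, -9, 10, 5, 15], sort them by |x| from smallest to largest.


Compute absolute values:
  |-3| = 3
  |-9| = 9
  |10| = 10
  |5| = 5
  |15| = 15
Absolute values in increasing order: 3 < 5 < 9 < 10 < 15
Listing the original numbers in that order gives the answer.
Final answer: [-3, 5, -9, 10, 15]


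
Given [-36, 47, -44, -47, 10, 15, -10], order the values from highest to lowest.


Original list: [-36, 47, -44, -47, 10, 15, -10]
Repeatedly take the largest remaining element:
  Remaining [-36, 47, -44, -47, 10, 15, -10] -> largest is 47
  Remaining [-36, -44, -47, 10, 15, -10] -> largest is 15
  Remaining [-36, -44, -47, 10, -10] -> largest is 10
  Remaining [-36, -44, -47, -10] -> largest is -10
  Remaining [-36, -44, -47] -> largest is -36
  Remaining [-44, -47] -> largest is -44
  Remaining [-47] -> largest is -47
Collecting the picks in order gives the descending list.
Final answer: [47, 15, 10, -10, -36, -44, -47]
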